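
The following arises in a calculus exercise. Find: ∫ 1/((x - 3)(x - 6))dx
Partial fractions: 1/((x-3)(x-6))=A/(x-3) + B/(x-6)
A=-1/3, B=1/3
∫ [-1/3· 1/(x-3) + 1/3· 1/(x-6)] dx
=(1/3)[ln|x-6| - ln|x-3|] + C

Answer: (1/3)·ln|(x-6)/(x-3)| + C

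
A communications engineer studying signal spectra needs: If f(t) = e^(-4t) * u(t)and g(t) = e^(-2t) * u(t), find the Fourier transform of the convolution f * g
By the convolution theorem: F{f*g}=F(omega)*G(omega)
F(omega)=1/(4 + j*omega), G(omega)=1/(2 + j*omega)
F{f*g}=1/((4 + j*omega)(2 + j*omega))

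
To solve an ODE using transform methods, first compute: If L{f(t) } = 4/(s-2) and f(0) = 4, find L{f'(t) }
L{f'(t)}=s·F(s) - f(0)=4s/(s-2) - 4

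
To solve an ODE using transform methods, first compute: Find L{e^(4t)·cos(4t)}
First shifting: L{e^(at)f(t)}=F(s-a)
L{cos(4t)}=s/(s² + 16)
Shift: (s-4)/((s-4)² + 16)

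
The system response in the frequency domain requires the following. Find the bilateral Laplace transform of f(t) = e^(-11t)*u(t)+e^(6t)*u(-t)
For e^(-11t) * u(t): L=1/(s+11), Re(s) > -11
For e^(6t) * u(-t): L=-1/(s-6), Re(s) < 6
Combined: F(s)=1/(s+11)-1/(s-6), -11 < Re(s) < 6

Answer: 1/(s+11)-1/(s-6), ROC: -11 < Re(s) < 6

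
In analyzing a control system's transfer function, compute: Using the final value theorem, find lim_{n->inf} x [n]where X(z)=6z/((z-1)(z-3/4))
Final value theorem: lim x[n] = lim_{z->1} (z-1) * X(z)
(z-1) * X(z) = 6z/(z-3/4)
As z->1: 6/(1 - 3/4) = 6/(1/4) = 24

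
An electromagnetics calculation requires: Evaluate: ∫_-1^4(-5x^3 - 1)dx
Step 1: Find antiderivative F(x) = (-5/4)x^4 - x
Step 2: F(4) - F(-1) = -324 - (-1/4) = -1295/4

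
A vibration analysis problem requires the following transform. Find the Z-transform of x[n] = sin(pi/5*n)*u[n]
Z{sin(w0 * n) * u[n]} = z * sin(w0)/(z^2-2z * cos(w0)+1)
With w0 = pi/5: X(z) = z * sin(pi/5)/(z^2-2z * cos(pi/5)+1)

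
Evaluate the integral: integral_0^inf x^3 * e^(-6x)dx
This is a Gamma integral. Substitute u = 6x (du = 6 dx):
integral_0^inf x^3*e^(-6x) dx = (1/6^4) integral_0^inf u^3*e^(-u) du
= Gamma(4)/6^4 = 3!/6^4 = 6/1296

Answer: 1/216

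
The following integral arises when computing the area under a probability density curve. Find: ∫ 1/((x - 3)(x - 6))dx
Partial fractions: 1/((x-3)(x-6)) = A/(x-3)+B/(x-6)
A = -1/3, B = 1/3
∫ [-1/3· 1/(x-3)+1/3· 1/(x-6)] dx
= (1/3)[ln|x-6| - ln|x-3|]+C

Answer: (1/3)·ln|(x-6)/(x-3)|+C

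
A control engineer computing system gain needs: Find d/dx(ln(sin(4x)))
Chain rule: d/dx[ln(u)] = u'/u where u = sin(4x)
u' = 4cos(4x)

Answer: (4cos(4x))/(sin(4x))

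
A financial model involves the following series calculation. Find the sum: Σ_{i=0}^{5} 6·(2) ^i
Geometric series: S = a(1 - r^n)/(1 - r)
a = 6, r = 2, n = 6
S = 6(1-64)/-1 = 378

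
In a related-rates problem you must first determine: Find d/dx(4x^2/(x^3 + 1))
Quotient rule: (f/g)'=(f'g - fg')/g²
f=4x^2, f'=8x
g=x^3+1, g'=3x^2

Answer: (8x·(x^3+1)-12x^4)/(x^3+1)²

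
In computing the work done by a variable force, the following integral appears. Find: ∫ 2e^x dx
Since d/dx[e^x] = +e^x, we get 2e^x+C

Answer: 2e^x+C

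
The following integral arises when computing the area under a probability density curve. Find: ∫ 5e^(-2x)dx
Since d/dx[e^(-2x)]=-2e^(-2x), we get -5/2 e^(-2x) + C

Answer: (-5/2)e^(-2x) + C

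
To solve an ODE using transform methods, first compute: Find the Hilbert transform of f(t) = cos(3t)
The Hilbert transform shifts each frequency component by -pi/2.
H{cos(wt)}=sin(wt)
With w=3: H{cos(3t)}=sin(3t)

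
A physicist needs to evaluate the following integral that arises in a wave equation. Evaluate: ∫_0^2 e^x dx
Antiderivative: e^x
Evaluate: (e^2 - 1)

Answer: e^2 - 1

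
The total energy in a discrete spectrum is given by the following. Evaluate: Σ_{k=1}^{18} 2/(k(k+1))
Partial fractions: 2/(k(k + 1))=2/k - 2/(k + 1)
Telescoping sum: 2(1 - 1/19)=2·18/19

Answer: 36/19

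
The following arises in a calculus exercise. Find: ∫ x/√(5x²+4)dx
Let u = 5x²+4, du = 10x dx
∫ (1/10)·u^(-1/2) du = √u/5+C

Answer: √(5x²+4)/5+C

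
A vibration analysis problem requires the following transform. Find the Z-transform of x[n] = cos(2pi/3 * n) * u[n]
Z{cos(w0 * n) * u[n]} = z(z - cos(w0))/(z^2-2z * cos(w0)+1)
With w0 = 2pi/3: X(z) = z(z - cos(2pi/3))/(z^2-2z * cos(2pi/3)+1)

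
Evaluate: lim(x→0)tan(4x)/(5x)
tan(u) ≈ u for small u:
tan(4x)/(5x) ≈ 4x/(5x) = 4/5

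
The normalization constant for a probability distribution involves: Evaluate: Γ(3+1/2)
Γ(n+1/2) = (2n)!√π/(4^n·n!)
= 720√π/(64·6) = (15/8)·√π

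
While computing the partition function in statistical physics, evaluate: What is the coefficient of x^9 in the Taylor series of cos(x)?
cos(x) has only even powers. Coefficient of x^9 = 0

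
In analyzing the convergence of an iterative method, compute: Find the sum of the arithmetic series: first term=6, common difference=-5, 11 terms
Last term: a_n=6 + (11 - 1)·-5=-44
Sum=n(a_1 + a_n)/2=11(6 + (-44))/2=-209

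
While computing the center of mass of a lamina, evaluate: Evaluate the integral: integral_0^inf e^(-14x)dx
integral_0^inf e^(-14x) dx=[-1/14 * e^(-14x)]_0^inf
=0 - (-1/14)=1/14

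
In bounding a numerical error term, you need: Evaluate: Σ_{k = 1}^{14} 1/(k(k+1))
Partial fractions: 1/(k(k+1)) = 1/k - 1/(k+1)
Telescoping sum: 1(1-1/15) = 1·14/15

Answer: 14/15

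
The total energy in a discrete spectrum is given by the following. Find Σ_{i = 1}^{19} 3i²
= 3·n(n+1)(2n+1)/6 = 3·19·20·39/6 = 7410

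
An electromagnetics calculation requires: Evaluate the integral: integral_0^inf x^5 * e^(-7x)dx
This is a Gamma integral. Substitute u = 7x (du = 7 dx):
integral_0^inf x^5*e^(-7x) dx = (1/7^6) integral_0^inf u^5*e^(-u) du
= Gamma(6)/7^6 = 5!/7^6 = 120/117649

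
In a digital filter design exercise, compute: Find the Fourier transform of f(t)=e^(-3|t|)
Using the standard pair: F{e^(-a|t|)}=2a/(a^2 + omega^2)
With a=3: F(omega)=6/(9 + omega^2)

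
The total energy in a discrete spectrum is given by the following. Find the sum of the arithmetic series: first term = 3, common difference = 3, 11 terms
Last term: a_n=3+(11-1)·3=33
Sum=n(a_1+a_n)/2=11(3+33)/2=198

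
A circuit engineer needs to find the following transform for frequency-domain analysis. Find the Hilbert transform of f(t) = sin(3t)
The Hilbert transform shifts each frequency component by -pi/2.
H{sin(wt)}=-cos(wt)
With w=3: H{sin(3t)}=-cos(3t)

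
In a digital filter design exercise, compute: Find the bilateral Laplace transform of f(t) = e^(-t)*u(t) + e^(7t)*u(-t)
For e^(-t)*u(t): L=1/(s+1), Re(s) > -1
For e^(7t)*u(-t): L=-1/(s-7), Re(s) < 7
Combined: F(s)=1/(s+1)-1/(s-7), -1 < Re(s) < 7

Answer: 1/(s+1)-1/(s-7), ROC: -1 < Re(s) < 7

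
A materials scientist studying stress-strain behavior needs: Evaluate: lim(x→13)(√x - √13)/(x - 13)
Multiply by conjugate (√x+√13)/(√x+√13):
=(x - 13)/((x - 13)(√x+√13))=1/(√x+√13)
As x → 13: 1/(2√13)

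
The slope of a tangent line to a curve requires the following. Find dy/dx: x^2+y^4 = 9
Differentiate: 2x+4y^3·(dy/dx)=0
dy/dx=-2x/(4y^3)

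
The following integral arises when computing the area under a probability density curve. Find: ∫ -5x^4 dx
Using power rule: ∫ -5x^4 dx = -5/5 x^5 + C = -x^5 + C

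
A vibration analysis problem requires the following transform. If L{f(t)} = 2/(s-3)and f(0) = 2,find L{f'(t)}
L{f'(t)} = s·F(s) - f(0) = 2s/(s-3)-2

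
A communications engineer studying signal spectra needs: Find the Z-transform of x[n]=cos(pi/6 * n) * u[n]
Z{cos(w0 * n) * u[n]} = z(z - cos(w0))/(z^2-2z * cos(w0)+1)
With w0 = pi/6: X(z) = z(z - cos(pi/6))/(z^2-2z * cos(pi/6)+1)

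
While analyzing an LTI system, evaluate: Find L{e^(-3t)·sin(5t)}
First shifting: L{e^(at)f(t)} = F(s-a)
L{sin(5t)} = 5/(s² + 25)
Shift: 5/((s + 3)² + 25)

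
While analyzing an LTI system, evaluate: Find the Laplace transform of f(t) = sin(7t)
L{sin(wt)} = w/(s² + w²)
L{sin(7t)} = 7/(s² + 49)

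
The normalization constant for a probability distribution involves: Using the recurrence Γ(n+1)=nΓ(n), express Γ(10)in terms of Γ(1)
Γ(10)=9Γ(9)=9·8Γ(8)=...=9!·Γ(1)=362880·Γ(1)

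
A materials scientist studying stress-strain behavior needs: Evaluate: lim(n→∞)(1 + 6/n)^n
This is the definition of e^6: lim(1+6/n)^n=e^6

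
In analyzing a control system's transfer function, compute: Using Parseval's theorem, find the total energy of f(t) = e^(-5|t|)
Parseval's theorem: E = integral |f(t)|^2 dt = (1/2pi) integral |F(omega)|^2 domega
E = integral_{-inf}^{inf} e^(-10|t|) dt = 2 * integral_0^inf e^(-10t) dt = 2/(2 * 5) = 1/5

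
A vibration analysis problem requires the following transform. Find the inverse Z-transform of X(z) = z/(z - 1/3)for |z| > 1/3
Standard pair: z/(z-a) <-> a^n*u[n] for causal signals
With a=1/3: x[n]=(1/3)^n*u[n]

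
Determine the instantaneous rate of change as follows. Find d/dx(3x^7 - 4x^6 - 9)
Power rule: d/dx(ax^n)=n·a·x^(n-1)
Term by term: 21·x^6-24·x^5

Answer: 21x^6-24x^5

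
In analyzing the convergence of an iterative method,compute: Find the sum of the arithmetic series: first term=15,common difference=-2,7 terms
Last term: a_n = 15+(7-1)·-2 = 3
Sum = n(a_1+a_n)/2 = 7(15+3)/2 = 63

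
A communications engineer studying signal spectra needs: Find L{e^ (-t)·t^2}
First shifting: L{e^(at)f(t)}=F(s-a)
L{t^2}=2/s^3
Shift s → s+1: 2/(s+1)^3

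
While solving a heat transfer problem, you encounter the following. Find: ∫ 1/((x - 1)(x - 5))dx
Partial fractions: 1/((x-1)(x-5))=A/(x-1) + B/(x-5)
A=-1/4, B=1/4
∫ [-1/4· 1/(x-1) + 1/4· 1/(x-5)] dx
=(1/4)[ln|x-5| - ln|x-1|] + C

Answer: (1/4)·ln|(x-5)/(x-1)| + C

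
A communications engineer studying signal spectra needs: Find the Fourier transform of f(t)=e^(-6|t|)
Using the standard pair: F{e^(-a|t|)}=2a/(a^2 + omega^2)
With a=6: F(omega)=12/(36 + omega^2)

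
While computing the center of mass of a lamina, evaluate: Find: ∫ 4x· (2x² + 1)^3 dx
Let u=2x²+1, du=4x dx
∫ u^3 du=u^4/4+C

Answer: (2x²+1)^4/4+C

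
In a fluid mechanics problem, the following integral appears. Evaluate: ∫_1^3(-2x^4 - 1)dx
Step 1: Find antiderivative F(x)=(-2/5)x^5 - x
Step 2: F(3) - F(1)=-501/5 - (-7/5)=-494/5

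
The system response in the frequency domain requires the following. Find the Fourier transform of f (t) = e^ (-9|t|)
Using the standard pair: F{e^(-a|t|)}=2a/(a^2+omega^2)
With a=9: F(omega)=18/(81+omega^2)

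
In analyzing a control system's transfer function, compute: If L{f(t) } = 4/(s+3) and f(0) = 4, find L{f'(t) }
L{f'(t)}=s·F(s) - f(0)=4s/(s+3)-4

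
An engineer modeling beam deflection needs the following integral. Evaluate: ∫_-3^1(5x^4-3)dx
Step 1: Find antiderivative F(x)=x^5 - 3x
Step 2: F(1) - F(-3)=-2 - (-234)=232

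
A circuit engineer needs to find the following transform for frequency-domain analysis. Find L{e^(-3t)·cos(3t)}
First shifting: L{e^(at)f(t)}=F(s-a)
L{cos(3t)}=s/(s²+9)
Shift: (s+3)/((s+3)²+9)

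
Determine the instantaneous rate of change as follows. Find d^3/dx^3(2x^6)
Apply power rule 3 times:
d^1: 12x^5
d^2: 60x^4
d^3: 240x^3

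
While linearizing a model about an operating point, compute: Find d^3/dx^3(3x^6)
Apply power rule 3 times:
d^1: 18x^5
d^2: 90x^4
d^3: 360x^3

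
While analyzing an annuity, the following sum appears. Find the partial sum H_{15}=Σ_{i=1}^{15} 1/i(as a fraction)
H_15=1+1/2+1/3+...+1/15
=1195757/360360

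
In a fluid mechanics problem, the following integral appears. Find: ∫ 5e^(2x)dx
Since d/dx[e^(2x)]=2e^(2x), we get 5/2 e^(2x)+C

Answer: (5/2)e^(2x)+C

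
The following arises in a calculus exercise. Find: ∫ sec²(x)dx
Since d/dx[tan(x)] = sec²(x), integral = tan(x) + C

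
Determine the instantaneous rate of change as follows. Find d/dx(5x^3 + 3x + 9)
Power rule: d/dx(ax^n)=n·a·x^(n-1)
Term by term: 15·x^2+3

Answer: 15x^2+3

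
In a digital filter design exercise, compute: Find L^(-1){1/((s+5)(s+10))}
Partial fractions: 1/((s+5)(s+10)) = A/(s+5)+B/(s+10)
Cover-up: A = 1/(s+10)|_{s = -5} = 1/5; B = 1/(s+5)|_{s = -10} = -1/5
L^(-1) = (1/5)e^(-5t) - (1/5)e^(-10t)

Answer: (1/5)(e^(-5t) - e^(-10t))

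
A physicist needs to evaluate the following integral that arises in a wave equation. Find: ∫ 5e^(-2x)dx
Since d/dx[e^(-2x)] = -2e^(-2x), we get -5/2 e^(-2x) + C

Answer: (-5/2)e^(-2x) + C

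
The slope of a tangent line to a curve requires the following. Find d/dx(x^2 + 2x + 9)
Power rule: d/dx(ax^n)=n·a·x^(n-1)
Term by term: 2·x + 2

Answer: 2x + 2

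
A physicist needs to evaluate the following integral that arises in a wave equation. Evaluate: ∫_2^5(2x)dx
Step 1: Find antiderivative F(x) = x^2
Step 2: F(5) - F(2) = 25 - (4) = 21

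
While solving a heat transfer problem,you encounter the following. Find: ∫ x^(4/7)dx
Power rule: ∫ x^(4/7) dx = x^(11/7)/(11/7) + C

Answer: (7/11)·x^(11/7) + C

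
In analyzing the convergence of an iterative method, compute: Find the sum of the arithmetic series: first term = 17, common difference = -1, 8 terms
Last term: a_n = 17+(8-1)·-1 = 10
Sum = n(a_1+a_n)/2 = 8(17+10)/2 = 108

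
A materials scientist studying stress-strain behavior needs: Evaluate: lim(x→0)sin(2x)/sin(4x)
sin(u) ≈ u for small u:
sin(2x)/sin(4x) ≈ 2x/(4x)=2/4

Answer: 1/2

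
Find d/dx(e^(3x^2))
Chain rule: d/dx[e^u]=e^u · u' where u=3x^2
u'=6x

Answer: 6x·e^(3x^2)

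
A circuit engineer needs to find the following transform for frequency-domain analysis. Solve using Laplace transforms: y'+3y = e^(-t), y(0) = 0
Take L: sY - 0+3Y = 1/(s+1)
Y(s+3) = 1/(s+1)+0
Y = 1/((s+1)(s+3))+0/(s+3)
Partial fractions: 1/((s+1)(s+3)) = (1/2)/(s+1) - (1/2)/(s+3)
So Y = (1/2)/(s+1) - (1/2)/(s+3)
Inverse Laplace transform (L^(-1){1/(s+1)} = e^(-t), L^(-1){1/(s+3)} = e^(-3t)):

Answer: y(t) = (1/2)·e^(-t) - (1/2)·e^(-3t)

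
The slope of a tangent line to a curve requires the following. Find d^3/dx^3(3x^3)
Apply power rule 3 times:
d^1: 9x^2
d^2: 18x
d^3: 18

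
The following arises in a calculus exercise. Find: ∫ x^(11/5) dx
Power rule: ∫ x^(11/5) dx = x^(16/5)/(16/5)+C

Answer: (5/16)·x^(16/5)+C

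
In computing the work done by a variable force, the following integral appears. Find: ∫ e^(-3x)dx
Since d/dx[e^(-3x)] = -3e^(-3x), we get -1/3 e^(-3x) + C

Answer: (-1/3)e^(-3x) + C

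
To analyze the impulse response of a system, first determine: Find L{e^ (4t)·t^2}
First shifting: L{e^(at)f(t)} = F(s-a)
L{t^2} = 2/s^3
Shift s → s-4: 2/(s-4)^3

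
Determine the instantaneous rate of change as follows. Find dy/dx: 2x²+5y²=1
Differentiate: 4x+10y·(dy/dx)=0
dy/dx=-4x/(10y)=-(2/5)·(x/y)

Answer: dy/dx=-(2/5)·(x/y)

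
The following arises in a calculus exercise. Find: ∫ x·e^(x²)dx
Let u = x², du = 2x dx
∫ (1/2)e^u du = e^u/2 + C

Answer: e^(x²)/2 + C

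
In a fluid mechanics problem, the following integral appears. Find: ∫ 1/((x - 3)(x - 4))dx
Partial fractions: 1/((x-3)(x-4))=A/(x-3)+B/(x-4)
A=-1, B=1
∫ [-1· 1/(x-3)+1· 1/(x-4)] dx
=(1)[ln|x-4| - ln|x-3|]+C

Answer: ln|(x-4)/(x-3)|+C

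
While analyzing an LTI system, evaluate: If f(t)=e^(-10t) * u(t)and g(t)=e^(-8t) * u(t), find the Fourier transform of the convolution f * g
By the convolution theorem: F{f * g}=F(omega) * G(omega)
F(omega)=1/(10+j * omega), G(omega)=1/(8+j * omega)
F{f * g}=1/((10+j * omega)(8+j * omega))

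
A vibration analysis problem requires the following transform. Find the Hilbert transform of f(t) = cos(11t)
The Hilbert transform shifts each frequency component by -pi/2.
H{cos(wt)} = sin(wt)
With w = 11: H{cos(11t)} = sin(11t)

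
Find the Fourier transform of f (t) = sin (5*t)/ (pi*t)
sin(W*t)/(pi*t)=(W/pi)*sinc(W*t/pi) is the impulse response of the ideal low-pass filter with cutoff W (here W=5).
Its Fourier transform is a rectangular function:
F(omega)=1 for |omega| < 5, 0 otherwise

Answer: rect(omega/10) [i.e., 1 for |omega| < 5, 0 otherwise]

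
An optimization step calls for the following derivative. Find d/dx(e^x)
Chain rule: d/dx[e^u] = e^u · u' where u = x
u' = 1

Answer: 1·e^x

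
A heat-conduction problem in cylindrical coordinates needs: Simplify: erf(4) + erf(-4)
erf is odd: erf(-4)=-erf(4)
erf(4) + erf(-4)=erf(4) - erf(4)=0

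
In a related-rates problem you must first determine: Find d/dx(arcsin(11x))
d/dx[arcsin(u)] = u'/√(1-u²), u = 11x, u' = 11

Answer: 11/√(1 - 121x²)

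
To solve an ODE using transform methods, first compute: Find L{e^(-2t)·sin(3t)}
First shifting: L{e^(at)f(t)}=F(s-a)
L{sin(3t)}=3/(s² + 9)
Shift: 3/((s + 2)² + 9)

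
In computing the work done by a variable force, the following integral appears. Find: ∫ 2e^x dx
Since d/dx[e^x] = + e^x, we get 2e^x + C

Answer: 2e^x + C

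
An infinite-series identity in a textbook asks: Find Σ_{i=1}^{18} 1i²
= 1·n(n + 1)(2n + 1)/6 = 1·18·19·37/6 = 2109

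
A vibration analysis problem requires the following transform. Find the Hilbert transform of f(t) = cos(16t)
The Hilbert transform shifts each frequency component by -pi/2.
H{cos(wt)}=sin(wt)
With w=16: H{cos(16t)}=sin(16t)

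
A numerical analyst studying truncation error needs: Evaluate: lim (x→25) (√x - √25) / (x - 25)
Multiply by conjugate (√x+√25)/(√x+√25):
=(x - 25)/((x - 25)(√x+√25))=1/(√x+√25)
As x → 25: 1/(2√25)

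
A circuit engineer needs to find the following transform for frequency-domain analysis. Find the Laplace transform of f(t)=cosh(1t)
L{cosh(at)}=s/(s²-a²)
L{cosh(1t)}=s/(s²-1)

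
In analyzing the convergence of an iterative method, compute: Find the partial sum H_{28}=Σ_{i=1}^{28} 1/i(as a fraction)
H_28 = 1+1/2+1/3+...+1/28
= 315404588903/80313433200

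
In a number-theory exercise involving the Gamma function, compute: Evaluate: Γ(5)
Γ(n)=(n-1)! for positive integers
Γ(5)=4!=24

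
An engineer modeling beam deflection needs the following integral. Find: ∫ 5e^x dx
Since d/dx[e^x] = +e^x, we get 5e^x+C

Answer: 5e^x+C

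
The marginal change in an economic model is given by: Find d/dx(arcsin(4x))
d/dx[arcsin(u)]=u'/√(1-u²), u=4x, u'=4

Answer: 4/√(1 - 16x²)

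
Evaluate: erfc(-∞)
erfc(x)=1 - erf(x); erfc(-∞)=1 - erf(-∞)=1 - (-1)=2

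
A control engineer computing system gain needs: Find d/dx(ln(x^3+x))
Chain rule: d/dx[ln(u)]=u'/u where u=x^3+x
u'=3x^2+1

Answer: (3x^2+1)/(x^3+x)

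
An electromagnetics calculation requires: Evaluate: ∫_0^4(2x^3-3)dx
Step 1: Find antiderivative F(x) = (1/2)x^4 - 3x
Step 2: F(4) - F(0) = 116 - (0) = 116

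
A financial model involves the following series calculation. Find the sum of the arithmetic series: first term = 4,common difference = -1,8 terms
Last term: a_n=4+(8-1)·-1=-3
Sum=n(a_1+a_n)/2=8(4+(-3))/2=4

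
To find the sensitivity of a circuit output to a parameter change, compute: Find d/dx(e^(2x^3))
Chain rule: d/dx[e^u] = e^u · u' where u = 2x^3
u' = 6x^2

Answer: 6x^2·e^(2x^3)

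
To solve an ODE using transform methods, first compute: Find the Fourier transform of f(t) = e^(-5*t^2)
The Fourier transform of a Gaussian e^(-a*t^2) is sqrt(pi/a)*e^(-omega^2/(4a)).
With a = 5: F(omega) = sqrt(pi/5)*e^(-omega^2/20)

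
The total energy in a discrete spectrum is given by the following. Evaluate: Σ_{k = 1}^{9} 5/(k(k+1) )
Partial fractions: 5/(k(k+1)) = 5/k - 5/(k+1)
Telescoping sum: 5(1-1/10) = 5·9/10

Answer: 9/2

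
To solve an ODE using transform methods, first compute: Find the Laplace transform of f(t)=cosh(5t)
L{cosh(at)}=s/(s²-a²)
L{cosh(5t)}=s/(s²-25)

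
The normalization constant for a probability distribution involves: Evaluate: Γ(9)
Γ(n) = (n-1)! for positive integers
Γ(9) = 8! = 40320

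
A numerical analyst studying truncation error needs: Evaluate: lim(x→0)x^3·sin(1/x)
Squeeze theorem: -|x^3| ≤ x^3·sin(1/x) ≤ |x^3|
Since x^3 → 0 as x → 0, by squeeze theorem the limit is 0

Answer: 0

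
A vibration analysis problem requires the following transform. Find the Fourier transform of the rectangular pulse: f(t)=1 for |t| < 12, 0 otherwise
F(omega) = integral from -12 to 12 of e^(-j * omega * t) dt
= 2 * sin(12 * omega)/omega = 24 * sinc(12 * omega/pi)

Answer: 2 * sin(12 * omega)/omega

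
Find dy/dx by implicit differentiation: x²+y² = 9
Differentiate both sides: 2x+2y·(dy/dx) = 0
Solve: dy/dx = -2x/(2y) = -x/y

Answer: dy/dx = -x/y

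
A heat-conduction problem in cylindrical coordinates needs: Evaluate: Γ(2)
Γ(n)=(n-1)! for positive integers
Γ(2)=1!=1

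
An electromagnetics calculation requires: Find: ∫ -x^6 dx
Using power rule: ∫ -x^6 dx = -1/7 x^7 + C = (-1/7)x^7 + C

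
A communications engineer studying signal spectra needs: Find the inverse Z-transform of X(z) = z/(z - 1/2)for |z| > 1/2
Standard pair: z/(z-a) <-> a^n*u[n] for causal signals
With a=1/2: x[n]=(1/2)^n*u[n]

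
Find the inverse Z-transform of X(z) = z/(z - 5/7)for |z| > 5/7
Standard pair: z/(z-a) <-> a^n*u[n] for causal signals
With a=5/7: x[n]=(5/7)^n*u[n]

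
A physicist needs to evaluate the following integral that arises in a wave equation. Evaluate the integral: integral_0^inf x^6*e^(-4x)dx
This is a Gamma integral. Substitute u=4x (du=4 dx):
integral_0^inf x^6 * e^(-4x) dx=(1/4^7) integral_0^inf u^6 * e^(-u) du
=Gamma(7)/4^7=6!/4^7=720/16384

Answer: 45/1024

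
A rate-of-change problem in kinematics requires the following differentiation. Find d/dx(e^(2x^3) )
Chain rule: d/dx[e^u] = e^u · u' where u = 2x^3
u' = 6x^2

Answer: 6x^2·e^(2x^3)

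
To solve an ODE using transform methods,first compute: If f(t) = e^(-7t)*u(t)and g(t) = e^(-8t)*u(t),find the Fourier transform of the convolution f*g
By the convolution theorem: F{f*g}=F(omega)*G(omega)
F(omega)=1/(7 + j*omega), G(omega)=1/(8 + j*omega)
F{f*g}=1/((7 + j*omega)(8 + j*omega))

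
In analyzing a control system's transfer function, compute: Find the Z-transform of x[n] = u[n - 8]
Using the time-shift property: Z{u[n-8]}=z^(-8)*z/(z-1)
=z^(-7)/(z-1)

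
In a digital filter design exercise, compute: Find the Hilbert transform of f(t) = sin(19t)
The Hilbert transform shifts each frequency component by -pi/2.
H{sin(wt)} = -cos(wt)
With w = 19: H{sin(19t)} = -cos(19t)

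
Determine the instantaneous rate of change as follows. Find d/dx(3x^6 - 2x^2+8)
Power rule: d/dx(ax^n)=n·a·x^(n-1)
Term by term: 18·x^5 - 4·x

Answer: 18x^5 - 4x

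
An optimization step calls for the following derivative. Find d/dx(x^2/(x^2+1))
Quotient rule: (f/g)' = (f'g - fg')/g²
f = x^2, f' = 2x
g = x^2 + 1, g' = 2x

Answer: (2x·(x^2 + 1) - 2x^3)/(x^2 + 1)²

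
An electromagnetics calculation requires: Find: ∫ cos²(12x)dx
Using identity cos²(u) = (1+cos(2u))/2:
∫ (1+cos(24x))/2 dx = x/2+sin(24x)/48+C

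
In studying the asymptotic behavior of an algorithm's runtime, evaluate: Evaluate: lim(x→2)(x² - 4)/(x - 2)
Factor: (x² - 4) = (x-2)(x+2)
Cancel (x-2): lim(x→2) (x+2) = 4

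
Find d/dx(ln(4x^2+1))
Chain rule: d/dx[ln(u)] = u'/u where u = 4x^2 + 1
u' = 8x

Answer: (8x)/(4x^2 + 1)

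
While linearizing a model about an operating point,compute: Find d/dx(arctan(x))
d/dx[arctan(u)]=u'/(1+u²), u=x, u'=1

Answer: 1/(1+x²)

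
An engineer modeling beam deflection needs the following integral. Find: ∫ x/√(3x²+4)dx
Let u = 3x² + 4, du = 6x dx
∫ (1/6)·u^(-1/2) du = √u/3 + C

Answer: √(3x² + 4)/3 + C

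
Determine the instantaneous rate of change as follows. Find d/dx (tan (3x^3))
Chain rule: d/dx[tan(u)] = sec²(u)·u' where u = 3x^3
u' = 9x^2

Answer: 9x^2·sec²(3x^3)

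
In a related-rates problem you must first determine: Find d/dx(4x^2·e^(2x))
Product rule: (fg)' = f'g+fg'
f = 4x^2, f' = 8x
g = e^(2x), g' = 2·e^(2x)

Answer: 8x·e^(2x)+8x^2·e^(2x)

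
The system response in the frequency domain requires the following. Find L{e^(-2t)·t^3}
First shifting: L{e^(at)f(t)} = F(s-a)
L{t^3} = 6/s^4
Shift s → s+2: 6/(s+2)^4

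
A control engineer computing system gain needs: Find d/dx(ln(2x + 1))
Chain rule: d/dx[ln(u)] = u'/u where u = 2x + 1
u' = 2

Answer: (2)/(2x + 1)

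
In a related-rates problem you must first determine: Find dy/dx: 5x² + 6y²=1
Differentiate: 10x + 12y·(dy/dx)=0
dy/dx=-10x/(12y)=-(5/6)·(x/y)

Answer: dy/dx=-(5/6)·(x/y)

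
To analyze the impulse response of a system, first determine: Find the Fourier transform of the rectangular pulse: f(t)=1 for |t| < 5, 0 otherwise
F(omega)=integral from -5 to 5 of e^(-j*omega*t) dt
=2*sin(5*omega)/omega=10*sinc(5*omega/pi)

Answer: 2*sin(5*omega)/omega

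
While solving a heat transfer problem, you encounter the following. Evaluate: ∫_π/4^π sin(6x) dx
Antiderivative: -cos(6x)/6
Evaluate at bounds: [-cos(6·π)/6] - [-cos(6·π/4)/6]
= (-(1)+(0))/6 = -1/6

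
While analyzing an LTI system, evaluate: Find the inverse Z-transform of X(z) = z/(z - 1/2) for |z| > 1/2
Standard pair: z/(z-a) <-> a^n * u[n] for causal signals
With a = 1/2: x[n] = (1/2)^n * u[n]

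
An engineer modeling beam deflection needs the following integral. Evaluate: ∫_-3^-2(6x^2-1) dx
Step 1: Find antiderivative F(x) = 2x^3 - x
Step 2: F(-2) - F(-3) = -14 - (-51) = 37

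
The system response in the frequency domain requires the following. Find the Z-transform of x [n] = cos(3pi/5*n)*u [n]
Z{cos(w0 * n) * u[n]} = z(z - cos(w0))/(z^2 - 2z * cos(w0) + 1)
With w0 = 3pi/5: X(z) = z(z - cos(3pi/5))/(z^2 - 2z * cos(3pi/5) + 1)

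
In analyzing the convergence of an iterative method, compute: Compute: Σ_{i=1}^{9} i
Using formula: Σ i^1=n(n+1)/2=9·10/2=45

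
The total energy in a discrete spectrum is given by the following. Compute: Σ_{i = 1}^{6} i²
Using formula: Σ i^2=n(n + 1)(2n + 1)/6=6·7·13/6=91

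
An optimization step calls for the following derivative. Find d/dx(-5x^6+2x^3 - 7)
Power rule: d/dx(ax^n)=n·a·x^(n-1)
Term by term: -30·x^5+6·x^2

Answer: -30x^5+6x^2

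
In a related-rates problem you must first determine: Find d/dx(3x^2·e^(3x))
Product rule: (fg)' = f'g + fg'
f = 3x^2, f' = 6x
g = e^(3x), g' = 3·e^(3x)

Answer: 6x·e^(3x) + 9x^2·e^(3x)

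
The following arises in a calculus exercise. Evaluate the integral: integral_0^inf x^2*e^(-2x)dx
This is a Gamma integral. Substitute u = 2x (du = 2 dx):
integral_0^inf x^2 * e^(-2x) dx = (1/2^3) integral_0^inf u^2 * e^(-u) du
= Gamma(3)/2^3 = 2!/2^3 = 2/8

Answer: 1/4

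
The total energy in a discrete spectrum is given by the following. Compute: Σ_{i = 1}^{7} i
Using formula: Σ i^1=n(n + 1)/2=7·8/2=28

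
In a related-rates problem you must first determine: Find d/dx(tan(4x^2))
Chain rule: d/dx[tan(u)] = sec²(u)·u' where u = 4x^2
u' = 8x

Answer: 8x·sec²(4x^2)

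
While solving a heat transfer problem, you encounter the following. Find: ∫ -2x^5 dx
Using power rule: ∫ -2x^5 dx = -2/6 x^6 + C = (-1/3)x^6 + C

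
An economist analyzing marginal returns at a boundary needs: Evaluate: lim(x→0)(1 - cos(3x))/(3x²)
Using 1-cos(u) ≈ u²/2 for small u:
(1-cos(3x)) ≈ (3x)²/2=9x²/2
So limit=9/(2·3)=3/2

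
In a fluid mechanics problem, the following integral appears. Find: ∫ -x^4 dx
Using power rule: ∫ -x^4 dx = -1/5 x^5+C = (-1/5)x^5+C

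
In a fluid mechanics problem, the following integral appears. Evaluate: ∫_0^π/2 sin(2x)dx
Antiderivative: -cos(2x)/2
Evaluate at bounds: [-cos(2·π/2)/2] - [-cos(2·0)/2]
=(-(-1)+(1))/2=1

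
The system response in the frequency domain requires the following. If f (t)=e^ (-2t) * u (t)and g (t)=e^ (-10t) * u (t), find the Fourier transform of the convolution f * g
By the convolution theorem: F{f * g} = F(omega) * G(omega)
F(omega) = 1/(2+j * omega), G(omega) = 1/(10+j * omega)
F{f * g} = 1/((2+j * omega)(10+j * omega))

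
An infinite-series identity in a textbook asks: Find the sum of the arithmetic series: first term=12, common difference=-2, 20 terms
Last term: a_n=12 + (20 - 1)·-2=-26
Sum=n(a_1 + a_n)/2=20(12 + (-26))/2=-140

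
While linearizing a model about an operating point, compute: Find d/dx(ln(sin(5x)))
Chain rule: d/dx[ln(u)]=u'/u where u=sin(5x)
u'=5cos(5x)

Answer: (5cos(5x))/(sin(5x))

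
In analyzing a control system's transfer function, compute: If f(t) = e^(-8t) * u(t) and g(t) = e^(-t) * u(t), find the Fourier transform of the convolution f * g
By the convolution theorem: F{f*g}=F(omega)*G(omega)
F(omega)=1/(8 + j*omega), G(omega)=1/(1 + j*omega)
F{f*g}=1/((8 + j*omega)(1 + j*omega))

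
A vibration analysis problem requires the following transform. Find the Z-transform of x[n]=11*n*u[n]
Z{n * u[n]}=z/(z-1)^2
By linearity: Z{11 * n * u[n]}=11z/(z-1)^2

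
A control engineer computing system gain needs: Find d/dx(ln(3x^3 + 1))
Chain rule: d/dx[ln(u)] = u'/u where u = 3x^3+1
u' = 9x^2

Answer: (9x^2)/(3x^3+1)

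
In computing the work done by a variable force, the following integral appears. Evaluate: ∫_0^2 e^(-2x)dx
Antiderivative: (1/(-2))e^(-2x)
Evaluate: (1/(-2))(e^-4 - 1)

Answer: (e^-4 - 1)/(-2)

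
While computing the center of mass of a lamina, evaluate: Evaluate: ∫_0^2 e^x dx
Antiderivative: e^x
Evaluate: (e^2 - 1)

Answer: e^2 - 1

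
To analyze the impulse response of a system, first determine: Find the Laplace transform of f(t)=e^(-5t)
L{e^(at)}=1/(s-a)
L{e^(-5t)}=1/(s+5)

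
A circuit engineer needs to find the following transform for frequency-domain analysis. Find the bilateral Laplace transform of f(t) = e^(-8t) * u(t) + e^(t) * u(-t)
For e^(-8t)*u(t): L=1/(s + 8), Re(s) > -8
For e^(t)*u(-t): L=-1/(s-1), Re(s) < 1
Combined: F(s)=1/(s + 8) - 1/(s-1), -8 < Re(s) < 1

Answer: 1/(s + 8) - 1/(s-1), ROC: -8 < Re(s) < 1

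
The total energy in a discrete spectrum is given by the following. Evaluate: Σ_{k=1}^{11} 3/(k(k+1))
Partial fractions: 3/(k(k + 1)) = 3/k - 3/(k + 1)
Telescoping sum: 3(1 - 1/12) = 3·11/12

Answer: 11/4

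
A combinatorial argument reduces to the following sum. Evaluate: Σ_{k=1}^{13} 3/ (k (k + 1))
Partial fractions: 3/(k(k + 1)) = 3/k - 3/(k + 1)
Telescoping sum: 3(1 - 1/14) = 3·13/14

Answer: 39/14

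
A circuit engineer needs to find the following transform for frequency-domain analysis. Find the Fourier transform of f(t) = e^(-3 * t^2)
The Fourier transform of a Gaussian e^(-a * t^2) is sqrt(pi/a) * e^(-omega^2/(4a)).
With a=3: F(omega)=sqrt(pi/3) * e^(-omega^2/12)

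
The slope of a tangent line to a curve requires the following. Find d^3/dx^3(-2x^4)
Apply power rule 3 times:
d^1: -8x^3
d^2: -24x^2
d^3: -48x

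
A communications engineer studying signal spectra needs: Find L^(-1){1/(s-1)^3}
L^(-1){1/(s-a)^n} = t^(n-1)·e^(at)/(n-1)!
Here a = 1, n = 3: t^2·e^(t)/2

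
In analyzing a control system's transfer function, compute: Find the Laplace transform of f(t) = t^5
L{t^n} = n!/s^(n + 1)
L{t^5} = 5!/s^6 = 120/s^6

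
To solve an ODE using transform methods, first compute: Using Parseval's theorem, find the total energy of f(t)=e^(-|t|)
Parseval's theorem: E=integral |f(t)|^2 dt=(1/2pi) integral |F(omega)|^2 domega
E=integral_{-inf}^{inf} e^(-2|t|) dt=2*integral_0^inf e^(-2t) dt=2/(2*1)=1/1

Answer: 1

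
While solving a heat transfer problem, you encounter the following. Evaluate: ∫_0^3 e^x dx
Antiderivative: e^x
Evaluate: (e^3-1)

Answer: e^3-1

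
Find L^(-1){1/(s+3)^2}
L^(-1){1/(s-a)^n} = t^(n-1)·e^(at)/(n-1)!
Here a = -3, n = 2: t^1·e^(-3t)/1

Answer: t·e^(-3t)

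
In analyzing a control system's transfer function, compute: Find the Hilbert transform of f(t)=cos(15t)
The Hilbert transform shifts each frequency component by -pi/2.
H{cos(wt)}=sin(wt)
With w=15: H{cos(15t)}=sin(15t)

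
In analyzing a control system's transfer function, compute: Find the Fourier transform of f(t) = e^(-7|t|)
Using the standard pair: F{e^(-a|t|)}=2a/(a^2 + omega^2)
With a=7: F(omega)=14/(49 + omega^2)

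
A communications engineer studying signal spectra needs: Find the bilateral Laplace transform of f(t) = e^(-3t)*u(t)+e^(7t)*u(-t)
For e^(-3t)*u(t): L = 1/(s + 3), Re(s) > -3
For e^(7t)*u(-t): L = -1/(s-7), Re(s) < 7
Combined: F(s) = 1/(s + 3) - 1/(s-7), -3 < Re(s) < 7

Answer: 1/(s + 3) - 1/(s-7), ROC: -3 < Re(s) < 7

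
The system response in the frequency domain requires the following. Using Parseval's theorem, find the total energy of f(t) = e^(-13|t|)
Parseval's theorem: E = integral |f(t)|^2 dt = (1/2pi) integral |F(omega)|^2 domega
E = integral_{-inf}^{inf} e^(-26|t|) dt = 2*integral_0^inf e^(-26t) dt = 2/(2*13) = 1/13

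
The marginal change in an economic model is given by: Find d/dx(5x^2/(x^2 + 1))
Quotient rule: (f/g)' = (f'g - fg')/g²
f = 5x^2, f' = 10x
g = x^2+1, g' = 2x

Answer: (10x·(x^2+1)-10x^3)/(x^2+1)²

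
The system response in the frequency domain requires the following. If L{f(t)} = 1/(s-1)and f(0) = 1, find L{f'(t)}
L{f'(t)} = s·F(s) - f(0) = s/(s-1) - 1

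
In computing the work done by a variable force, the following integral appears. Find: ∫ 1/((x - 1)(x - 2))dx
Partial fractions: 1/((x-1)(x-2))=A/(x-1)+B/(x-2)
A=-1, B=1
∫ [-1· 1/(x-1)+1· 1/(x-2)] dx
=(1)[ln|x-2| - ln|x-1|]+C

Answer: ln|(x-2)/(x-1)|+C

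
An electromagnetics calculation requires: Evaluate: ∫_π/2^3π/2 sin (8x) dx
Antiderivative: -cos(8x)/8
Evaluate at bounds: [-cos(8·3π/2)/8] - [-cos(8·π/2)/8]
= (-(1) + (1))/8 = 0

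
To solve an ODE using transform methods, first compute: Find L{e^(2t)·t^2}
First shifting: L{e^(at)f(t)}=F(s-a)
L{t^2}=2/s^3
Shift s → s-2: 2/(s-2)^3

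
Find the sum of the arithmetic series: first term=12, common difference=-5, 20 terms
Last term: a_n=12 + (20 - 1)·-5=-83
Sum=n(a_1 + a_n)/2=20(12 + (-83))/2=-710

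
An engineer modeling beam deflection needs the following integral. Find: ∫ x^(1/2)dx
Power rule: ∫ x^(1/2) dx = x^(3/2)/(3/2)+C

Answer: (2/3)·x^(3/2)+C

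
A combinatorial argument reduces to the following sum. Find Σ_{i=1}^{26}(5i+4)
=5·Σ i + 4·26=5·351 + 104=1859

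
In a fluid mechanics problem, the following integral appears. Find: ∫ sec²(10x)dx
Since d/dx[tan(10x)] = 10sec²(10x), integral = tan(10x)/10 + C

Answer: (1/10)tan(10x) + C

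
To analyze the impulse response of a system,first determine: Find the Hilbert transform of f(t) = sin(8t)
The Hilbert transform shifts each frequency component by -pi/2.
H{sin(wt)} = -cos(wt)
With w = 8: H{sin(8t)} = -cos(8t)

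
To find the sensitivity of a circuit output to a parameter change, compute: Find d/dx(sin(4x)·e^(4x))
Product rule: (fg)'=f'g + fg'
f=sin(4x), f'=4·cos(4x)
g=e^(4x), g'=4·e^(4x)

Answer: 4·cos(4x)·e^(4x) + 4·sin(4x)·e^(4x)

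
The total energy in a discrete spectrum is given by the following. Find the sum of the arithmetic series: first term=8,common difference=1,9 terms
Last term: a_n = 8+(9-1)·1 = 16
Sum = n(a_1+a_n)/2 = 9(8+16)/2 = 108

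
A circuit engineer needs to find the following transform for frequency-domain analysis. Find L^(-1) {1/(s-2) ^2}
L^(-1){1/(s-a)^n}=t^(n-1)·e^(at)/(n-1)!
Here a=2, n=2: t^1·e^(2t)/1

Answer: t·e^(2t)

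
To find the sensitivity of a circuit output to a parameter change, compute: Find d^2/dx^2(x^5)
Apply power rule 2 times:
d^1: 5x^4
d^2: 20x^3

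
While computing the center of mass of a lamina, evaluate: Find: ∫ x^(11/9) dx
Power rule: ∫ x^(11/9) dx = x^(20/9)/(20/9)+C

Answer: (9/20)·x^(20/9)+C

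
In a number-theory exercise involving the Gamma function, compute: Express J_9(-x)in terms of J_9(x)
For integer n: J_n(-x) = (-1)^n J_n(x)
With n = 9: J_9(-x) = (-1)^9 J_9(x) = -J_9(x)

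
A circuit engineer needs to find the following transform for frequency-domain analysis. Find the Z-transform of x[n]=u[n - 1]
Using the time-shift property: Z{u[n-1]}=z^(-1) * z/(z-1)
=z^(0)/(z-1)

Answer: 1/(z-1)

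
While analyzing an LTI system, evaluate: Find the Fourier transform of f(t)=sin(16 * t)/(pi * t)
sin(W*t)/(pi*t)=(W/pi)*sinc(W*t/pi) is the impulse response of the ideal low-pass filter with cutoff W (here W=16).
Its Fourier transform is a rectangular function:
F(omega)=1 for |omega| < 16, 0 otherwise

Answer: rect(omega/32) [i.e., 1 for |omega| < 16, 0 otherwise]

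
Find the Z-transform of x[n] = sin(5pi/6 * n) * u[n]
Z{sin(w0 * n) * u[n]}=z * sin(w0)/(z^2-2z * cos(w0)+1)
With w0=5pi/6: X(z)=z * sin(5pi/6)/(z^2-2z * cos(5pi/6)+1)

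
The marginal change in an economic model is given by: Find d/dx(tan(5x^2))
Chain rule: d/dx[tan(u)]=sec²(u)·u' where u=5x^2
u'=10x

Answer: 10x·sec²(5x^2)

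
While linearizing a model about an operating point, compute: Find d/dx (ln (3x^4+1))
Chain rule: d/dx[ln(u)] = u'/u where u = 3x^4 + 1
u' = 12x^3

Answer: (12x^3)/(3x^4 + 1)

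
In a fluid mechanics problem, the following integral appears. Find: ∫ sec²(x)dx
Since d/dx[tan(x)] = sec²(x), integral = tan(x)+C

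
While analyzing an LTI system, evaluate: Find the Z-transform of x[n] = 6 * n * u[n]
Z{n * u[n]} = z/(z-1)^2
By linearity: Z{6 * n * u[n]} = 6z/(z-1)^2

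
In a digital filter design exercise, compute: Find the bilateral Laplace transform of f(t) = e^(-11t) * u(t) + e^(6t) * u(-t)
For e^(-11t) * u(t): L = 1/(s+11), Re(s) > -11
For e^(6t) * u(-t): L = -1/(s-6), Re(s) < 6
Combined: F(s) = 1/(s+11)-1/(s-6), -11 < Re(s) < 6

Answer: 1/(s+11)-1/(s-6), ROC: -11 < Re(s) < 6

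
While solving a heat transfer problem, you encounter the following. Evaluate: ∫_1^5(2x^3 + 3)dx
Step 1: Find antiderivative F(x)=(1/2)x^4 + 3x
Step 2: F(5) - F(1)=655/2 - (7/2)=324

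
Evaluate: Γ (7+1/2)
Γ(n + 1/2) = (2n)!√π/(4^n·n!)
= 87178291200√π/(16384·5040) = (135135/128)·√π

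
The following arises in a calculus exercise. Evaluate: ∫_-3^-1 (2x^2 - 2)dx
Step 1: Find antiderivative F(x) = (2/3)x^3-2x
Step 2: F(-1) - F(-3) = 4/3 - (-12) = 40/3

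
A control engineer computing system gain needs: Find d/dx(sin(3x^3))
Chain rule: d/dx[sin(u)] = cos(u)·u' where u = 3x^3
u' = 9x^2

Answer: 9x^2·cos(3x^3)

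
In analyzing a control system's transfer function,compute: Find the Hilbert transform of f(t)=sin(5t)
The Hilbert transform shifts each frequency component by -pi/2.
H{sin(wt)}=-cos(wt)
With w=5: H{sin(5t)}=-cos(5t)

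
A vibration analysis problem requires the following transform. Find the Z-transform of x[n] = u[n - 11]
Using the time-shift property: Z{u[n-11]}=z^(-11) * z/(z-1)
=z^(-10)/(z-1)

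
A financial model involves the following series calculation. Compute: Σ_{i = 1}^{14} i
Using formula: Σ i^1=n(n + 1)/2=14·15/2=105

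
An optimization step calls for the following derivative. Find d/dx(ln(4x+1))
Chain rule: d/dx[ln(u)]=u'/u where u=4x+1
u'=4

Answer: (4)/(4x+1)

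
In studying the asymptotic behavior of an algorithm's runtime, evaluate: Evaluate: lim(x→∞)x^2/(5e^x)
Apply L'Hôpital 2 times (∞/∞ each time):
Eventually get 2!/(5e^x) → 0

Answer: 0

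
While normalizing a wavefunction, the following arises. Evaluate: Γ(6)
Γ(n)=(n-1)! for positive integers
Γ(6)=5!=120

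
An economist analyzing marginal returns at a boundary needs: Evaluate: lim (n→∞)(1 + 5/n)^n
This is the definition of e^5: lim(1+5/n)^n = e^5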